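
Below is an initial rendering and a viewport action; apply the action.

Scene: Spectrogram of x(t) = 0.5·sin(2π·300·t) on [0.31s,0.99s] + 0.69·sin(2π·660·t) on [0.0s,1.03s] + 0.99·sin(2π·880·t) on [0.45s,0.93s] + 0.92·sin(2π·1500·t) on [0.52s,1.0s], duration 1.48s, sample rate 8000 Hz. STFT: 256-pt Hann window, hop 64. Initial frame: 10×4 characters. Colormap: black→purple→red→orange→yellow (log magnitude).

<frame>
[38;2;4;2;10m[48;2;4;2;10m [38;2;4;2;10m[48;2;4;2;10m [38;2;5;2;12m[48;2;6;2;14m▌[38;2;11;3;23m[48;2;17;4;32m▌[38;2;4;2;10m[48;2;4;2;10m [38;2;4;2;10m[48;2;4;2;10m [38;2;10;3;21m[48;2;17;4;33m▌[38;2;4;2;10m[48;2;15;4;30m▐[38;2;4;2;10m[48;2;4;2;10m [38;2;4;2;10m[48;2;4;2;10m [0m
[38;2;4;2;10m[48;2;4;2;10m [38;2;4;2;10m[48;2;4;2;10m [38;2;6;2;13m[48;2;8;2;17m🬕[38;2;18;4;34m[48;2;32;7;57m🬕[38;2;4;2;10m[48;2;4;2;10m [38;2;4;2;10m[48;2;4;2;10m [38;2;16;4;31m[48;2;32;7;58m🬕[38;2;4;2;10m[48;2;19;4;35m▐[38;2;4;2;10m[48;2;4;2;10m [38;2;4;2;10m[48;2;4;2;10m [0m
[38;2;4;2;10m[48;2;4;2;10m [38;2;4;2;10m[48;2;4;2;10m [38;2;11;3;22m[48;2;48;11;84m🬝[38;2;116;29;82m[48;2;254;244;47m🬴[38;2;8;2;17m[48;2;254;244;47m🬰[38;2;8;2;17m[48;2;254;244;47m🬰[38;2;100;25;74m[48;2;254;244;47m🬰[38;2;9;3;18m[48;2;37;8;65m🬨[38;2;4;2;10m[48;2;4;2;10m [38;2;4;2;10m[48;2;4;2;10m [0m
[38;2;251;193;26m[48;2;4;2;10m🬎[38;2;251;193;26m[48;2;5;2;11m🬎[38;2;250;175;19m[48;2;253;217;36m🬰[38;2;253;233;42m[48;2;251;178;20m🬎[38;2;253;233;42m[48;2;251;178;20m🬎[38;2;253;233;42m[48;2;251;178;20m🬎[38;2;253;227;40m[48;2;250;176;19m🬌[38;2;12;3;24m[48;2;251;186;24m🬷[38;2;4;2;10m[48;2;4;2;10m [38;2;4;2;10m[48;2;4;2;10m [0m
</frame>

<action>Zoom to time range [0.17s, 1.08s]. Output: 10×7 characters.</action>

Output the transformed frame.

<frame>
[38;2;4;2;10m[48;2;4;2;10m [38;2;5;2;11m[48;2;5;2;12m🬎[38;2;4;2;10m[48;2;4;2;10m [38;2;11;3;22m[48;2;16;4;30m▌[38;2;8;2;17m[48;2;4;2;10m▌[38;2;4;2;10m[48;2;4;2;10m [38;2;4;2;10m[48;2;4;2;10m [38;2;4;2;10m[48;2;4;2;10m [38;2;4;2;10m[48;2;10;3;20m▌[38;2;14;4;27m[48;2;16;4;30m▐[0m
[38;2;4;2;10m[48;2;4;2;10m [38;2;5;2;12m[48;2;5;2;12m [38;2;4;2;10m[48;2;4;2;10m [38;2;12;3;24m[48;2;18;4;34m▌[38;2;4;2;10m[48;2;8;2;18m▐[38;2;4;2;10m[48;2;4;2;10m [38;2;4;2;10m[48;2;4;2;10m [38;2;4;2;10m[48;2;4;2;10m [38;2;4;2;10m[48;2;11;3;22m▌[38;2;15;4;29m[48;2;18;4;34m🬨[0m
[38;2;4;2;10m[48;2;4;2;10m [38;2;5;2;12m[48;2;5;2;13m🬎[38;2;4;2;10m[48;2;4;2;10m [38;2;15;4;28m[48;2;23;5;43m▌[38;2;4;2;10m[48;2;11;3;22m▐[38;2;4;2;10m[48;2;4;2;10m [38;2;4;2;10m[48;2;4;2;10m [38;2;4;2;10m[48;2;4;2;10m [38;2;4;2;10m[48;2;14;3;26m▌[38;2;17;4;33m[48;2;25;6;46m🬨[0m
[38;2;4;2;10m[48;2;4;2;10m [38;2;6;2;13m[48;2;6;2;14m🬂[38;2;4;2;10m[48;2;4;2;10m [38;2;23;5;43m[48;2;64;15;81m🬕[38;2;6;2;14m[48;2;25;6;46m🬨[38;2;4;2;10m[48;2;4;2;10m [38;2;4;2;10m[48;2;4;2;10m [38;2;4;2;10m[48;2;4;2;10m [38;2;4;2;10m[48;2;20;5;37m▌[38;2;25;6;45m[48;2;64;15;81m🬨[0m
[38;2;4;2;10m[48;2;4;2;10m [38;2;7;2;16m[48;2;10;3;20m🬎[38;2;4;2;10m[48;2;4;2;10m [38;2;59;14;74m[48;2;251;187;24m🬲[38;2;252;213;34m[48;2;20;5;38m🬎[38;2;252;212;34m[48;2;4;2;11m🬎[38;2;252;212;34m[48;2;4;2;11m🬎[38;2;252;212;34m[48;2;4;2;11m🬎[38;2;252;212;34m[48;2;32;8;50m🬎[38;2;252;215;35m[48;2;74;17;81m🬄[0m
[38;2;6;2;13m[48;2;253;217;36m🬎[38;2;14;3;27m[48;2;253;217;36m🬎[38;2;6;2;13m[48;2;253;217;36m🬎[38;2;124;31;82m[48;2;253;233;42m🬂[38;2;28;7;50m[48;2;253;233;42m🬂[38;2;23;6;42m[48;2;253;233;42m🬂[38;2;23;6;42m[48;2;253;233;42m🬂[38;2;23;6;42m[48;2;253;233;42m🬂[38;2;110;28;61m[48;2;253;231;41m🬂[38;2;60;14;78m[48;2;253;217;36m🬎[0m
[38;2;11;3;22m[48;2;4;2;10m🬂[38;2;89;21;87m[48;2;228;121;45m🬰[38;2;251;178;20m[48;2;14;4;27m🬋[38;2;47;11;71m[48;2;251;179;21m🬰[38;2;251;178;20m[48;2;16;4;31m🬋[38;2;251;178;20m[48;2;14;4;27m🬋[38;2;251;178;20m[48;2;14;4;27m🬋[38;2;251;178;20m[48;2;14;4;27m🬋[38;2;251;179;20m[48;2;37;8;55m🬋[38;2;251;178;20m[48;2;79;19;76m🬃[0m
</frame>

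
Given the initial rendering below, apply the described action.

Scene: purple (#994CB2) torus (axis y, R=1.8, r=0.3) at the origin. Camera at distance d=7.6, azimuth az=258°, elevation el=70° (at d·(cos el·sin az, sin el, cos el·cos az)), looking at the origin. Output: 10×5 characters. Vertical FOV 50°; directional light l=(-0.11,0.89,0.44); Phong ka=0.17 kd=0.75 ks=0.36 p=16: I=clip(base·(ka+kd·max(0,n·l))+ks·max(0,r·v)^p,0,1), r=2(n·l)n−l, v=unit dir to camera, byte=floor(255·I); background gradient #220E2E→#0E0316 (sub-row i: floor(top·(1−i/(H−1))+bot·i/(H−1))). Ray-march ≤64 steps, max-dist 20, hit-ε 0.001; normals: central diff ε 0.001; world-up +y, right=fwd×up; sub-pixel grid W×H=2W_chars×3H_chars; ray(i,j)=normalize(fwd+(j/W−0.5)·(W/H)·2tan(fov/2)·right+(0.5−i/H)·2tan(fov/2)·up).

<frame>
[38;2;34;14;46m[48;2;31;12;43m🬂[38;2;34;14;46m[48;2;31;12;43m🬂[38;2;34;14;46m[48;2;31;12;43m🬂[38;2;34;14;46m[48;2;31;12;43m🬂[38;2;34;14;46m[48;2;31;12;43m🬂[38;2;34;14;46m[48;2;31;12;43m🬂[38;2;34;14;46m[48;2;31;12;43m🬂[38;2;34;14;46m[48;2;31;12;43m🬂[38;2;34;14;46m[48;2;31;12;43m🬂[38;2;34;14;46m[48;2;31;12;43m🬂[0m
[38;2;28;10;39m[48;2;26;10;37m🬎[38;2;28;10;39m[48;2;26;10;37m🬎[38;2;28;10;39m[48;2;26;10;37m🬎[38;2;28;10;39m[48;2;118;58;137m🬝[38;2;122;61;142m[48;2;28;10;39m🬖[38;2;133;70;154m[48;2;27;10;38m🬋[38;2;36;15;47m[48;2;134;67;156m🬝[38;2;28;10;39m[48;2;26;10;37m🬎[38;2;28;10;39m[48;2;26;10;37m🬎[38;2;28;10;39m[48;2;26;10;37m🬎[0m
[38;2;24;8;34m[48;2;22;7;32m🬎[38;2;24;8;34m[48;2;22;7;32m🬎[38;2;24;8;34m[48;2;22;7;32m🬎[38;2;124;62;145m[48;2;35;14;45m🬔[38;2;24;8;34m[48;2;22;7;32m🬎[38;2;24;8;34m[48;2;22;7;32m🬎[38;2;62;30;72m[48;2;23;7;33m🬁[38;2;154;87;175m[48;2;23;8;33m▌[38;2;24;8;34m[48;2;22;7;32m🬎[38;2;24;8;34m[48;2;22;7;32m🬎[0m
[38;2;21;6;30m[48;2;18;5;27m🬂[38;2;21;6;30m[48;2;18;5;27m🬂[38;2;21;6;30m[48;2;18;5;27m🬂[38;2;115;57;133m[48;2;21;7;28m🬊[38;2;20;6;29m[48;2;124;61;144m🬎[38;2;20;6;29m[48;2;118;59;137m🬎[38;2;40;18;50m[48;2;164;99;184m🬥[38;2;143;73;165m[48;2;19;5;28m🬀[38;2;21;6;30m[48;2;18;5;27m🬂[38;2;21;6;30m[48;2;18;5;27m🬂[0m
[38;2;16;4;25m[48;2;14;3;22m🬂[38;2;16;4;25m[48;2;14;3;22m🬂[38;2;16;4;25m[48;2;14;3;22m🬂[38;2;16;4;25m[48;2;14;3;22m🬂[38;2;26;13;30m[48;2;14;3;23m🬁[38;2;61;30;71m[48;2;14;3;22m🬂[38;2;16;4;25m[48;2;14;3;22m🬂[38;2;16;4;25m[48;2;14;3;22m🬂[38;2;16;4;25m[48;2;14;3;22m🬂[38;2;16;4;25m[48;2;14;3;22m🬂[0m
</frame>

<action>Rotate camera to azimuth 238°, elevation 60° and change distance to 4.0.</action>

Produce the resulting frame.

<frame>
[38;2;34;14;46m[48;2;31;12;43m🬂[38;2;34;14;46m[48;2;31;12;43m🬂[38;2;34;14;46m[48;2;31;12;43m🬂[38;2;32;13;44m[48;2;126;62;147m🬝[38;2;33;13;45m[48;2;138;77;158m🬎[38;2;33;13;45m[48;2;118;63;136m🬎[38;2;33;13;45m[48;2;129;66;150m🬎[38;2;34;14;46m[48;2;31;12;43m🬂[38;2;34;14;46m[48;2;31;12;43m🬂[38;2;34;14;46m[48;2;31;12;43m🬂[0m
[38;2;28;10;39m[48;2;26;10;37m🬎[38;2;28;10;39m[48;2;123;61;143m🬝[38;2;59;27;72m[48;2;155;90;176m🬟[38;2;197;133;218m[48;2;53;25;65m🬀[38;2;71;35;82m[48;2;29;12;39m🬀[38;2;26;12;30m[48;2;27;10;38m🬂[38;2;64;32;75m[48;2;28;12;37m🬁[38;2;116;58;135m[48;2;38;18;46m🬂[38;2;41;18;53m[48;2;137;71;157m🬙[38;2;28;10;39m[48;2;26;10;37m🬎[0m
[38;2;24;8;34m[48;2;22;7;32m🬎[38;2;99;49;115m[48;2;145;77;167m🬄[38;2;103;51;120m[48;2;23;7;33m🬄[38;2;24;8;34m[48;2;22;7;32m🬎[38;2;24;8;34m[48;2;22;7;32m🬎[38;2;24;8;34m[48;2;22;7;32m🬎[38;2;24;8;34m[48;2;22;7;32m🬎[38;2;24;8;34m[48;2;22;7;32m🬎[38;2;91;45;106m[48;2;27;12;34m▐[38;2;150;83;172m[48;2;23;8;33m▌[0m
[38;2;21;6;30m[48;2;18;5;27m🬂[38;2;137;68;159m[48;2;113;55;131m🬨[38;2;114;56;133m[48;2;19;5;28m🬓[38;2;21;6;30m[48;2;18;5;27m🬂[38;2;21;6;30m[48;2;18;5;27m🬂[38;2;21;6;30m[48;2;18;5;27m🬂[38;2;21;6;30m[48;2;18;5;27m🬂[38;2;21;6;30m[48;2;18;5;27m🬂[38;2;39;17;47m[48;2;101;51;118m▌[38;2;168;102;189m[48;2;19;5;28m▌[0m
[38;2;16;4;25m[48;2;14;3;22m🬂[38;2;101;50;118m[48;2;27;10;35m🬊[38;2;133;66;154m[48;2;110;54;128m🬪[38;2;15;3;24m[48;2;128;64;149m🬊[38;2;15;3;24m[48;2;108;53;126m🬎[38;2;15;3;24m[48;2;88;43;102m🬎[38;2;15;3;24m[48;2;107;53;124m🬎[38;2;67;32;79m[48;2;164;101;185m🬎[38;2;206;142;227m[48;2;117;58;137m🬅[38;2;125;62;146m[48;2;14;3;23m🬀[0m
</frame>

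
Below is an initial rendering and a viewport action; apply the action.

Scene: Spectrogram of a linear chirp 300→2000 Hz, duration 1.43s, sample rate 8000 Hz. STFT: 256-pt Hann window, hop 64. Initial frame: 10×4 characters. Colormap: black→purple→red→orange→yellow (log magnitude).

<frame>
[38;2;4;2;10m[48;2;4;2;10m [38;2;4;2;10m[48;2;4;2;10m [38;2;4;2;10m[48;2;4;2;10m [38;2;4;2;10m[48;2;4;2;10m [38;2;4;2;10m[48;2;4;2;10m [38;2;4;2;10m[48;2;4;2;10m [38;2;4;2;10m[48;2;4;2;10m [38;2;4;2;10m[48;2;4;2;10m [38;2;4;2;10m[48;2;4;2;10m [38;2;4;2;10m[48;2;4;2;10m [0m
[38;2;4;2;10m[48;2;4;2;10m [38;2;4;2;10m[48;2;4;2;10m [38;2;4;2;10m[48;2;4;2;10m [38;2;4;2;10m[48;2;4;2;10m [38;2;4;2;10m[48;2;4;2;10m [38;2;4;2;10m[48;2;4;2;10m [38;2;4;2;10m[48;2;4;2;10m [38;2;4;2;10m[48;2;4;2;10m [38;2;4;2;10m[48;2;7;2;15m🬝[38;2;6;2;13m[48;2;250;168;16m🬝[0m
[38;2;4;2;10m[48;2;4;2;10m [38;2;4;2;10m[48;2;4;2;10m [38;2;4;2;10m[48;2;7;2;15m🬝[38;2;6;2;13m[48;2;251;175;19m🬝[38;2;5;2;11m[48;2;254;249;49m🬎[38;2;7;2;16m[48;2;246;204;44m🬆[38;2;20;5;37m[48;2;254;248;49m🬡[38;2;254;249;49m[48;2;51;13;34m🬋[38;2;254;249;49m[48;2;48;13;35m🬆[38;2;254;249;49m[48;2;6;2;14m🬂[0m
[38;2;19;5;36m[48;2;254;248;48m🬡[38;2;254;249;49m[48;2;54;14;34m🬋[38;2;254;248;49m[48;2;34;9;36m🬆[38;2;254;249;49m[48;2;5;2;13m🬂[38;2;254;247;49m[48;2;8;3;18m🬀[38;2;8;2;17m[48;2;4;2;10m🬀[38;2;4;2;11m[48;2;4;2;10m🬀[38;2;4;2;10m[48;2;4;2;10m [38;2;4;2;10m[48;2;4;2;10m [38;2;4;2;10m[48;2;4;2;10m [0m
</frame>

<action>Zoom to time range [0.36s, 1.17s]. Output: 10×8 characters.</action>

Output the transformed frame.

<frame>
[38;2;4;2;10m[48;2;4;2;10m [38;2;4;2;10m[48;2;4;2;10m [38;2;4;2;10m[48;2;4;2;10m [38;2;4;2;10m[48;2;4;2;10m [38;2;4;2;10m[48;2;4;2;10m [38;2;4;2;10m[48;2;4;2;10m [38;2;4;2;10m[48;2;4;2;10m [38;2;4;2;10m[48;2;4;2;10m [38;2;4;2;10m[48;2;4;2;10m [38;2;4;2;10m[48;2;4;2;10m [0m
[38;2;4;2;10m[48;2;4;2;10m [38;2;4;2;10m[48;2;4;2;10m [38;2;4;2;10m[48;2;4;2;10m [38;2;4;2;10m[48;2;4;2;10m [38;2;4;2;10m[48;2;4;2;10m [38;2;4;2;10m[48;2;4;2;10m [38;2;4;2;10m[48;2;4;2;10m [38;2;4;2;10m[48;2;4;2;10m [38;2;4;2;10m[48;2;4;2;10m [38;2;4;2;10m[48;2;4;2;10m [0m
[38;2;4;2;10m[48;2;4;2;10m [38;2;4;2;10m[48;2;4;2;10m [38;2;4;2;10m[48;2;4;2;10m [38;2;4;2;10m[48;2;4;2;10m [38;2;4;2;10m[48;2;4;2;10m [38;2;4;2;10m[48;2;4;2;10m [38;2;4;2;10m[48;2;4;2;10m [38;2;4;2;10m[48;2;4;2;10m [38;2;4;2;10m[48;2;4;2;10m [38;2;4;2;10m[48;2;4;2;10m [0m
[38;2;4;2;10m[48;2;4;2;10m [38;2;4;2;10m[48;2;4;2;10m [38;2;4;2;10m[48;2;4;2;10m [38;2;4;2;10m[48;2;4;2;10m [38;2;4;2;10m[48;2;4;2;10m [38;2;4;2;10m[48;2;4;2;10m [38;2;4;2;10m[48;2;4;2;10m [38;2;4;2;10m[48;2;4;2;10m [38;2;4;2;10m[48;2;4;2;10m [38;2;4;2;10m[48;2;4;2;11m🬝[0m
[38;2;4;2;10m[48;2;4;2;10m [38;2;4;2;10m[48;2;4;2;10m [38;2;4;2;10m[48;2;4;2;10m [38;2;4;2;10m[48;2;4;2;10m [38;2;4;2;10m[48;2;4;2;11m🬝[38;2;4;2;10m[48;2;6;2;14m🬝[38;2;4;2;10m[48;2;11;3;23m🬎[38;2;17;4;26m[48;2;252;192;26m🬝[38;2;8;2;17m[48;2;254;249;49m🬎[38;2;31;8;38m[48;2;253;233;42m🬆[0m
[38;2;4;2;10m[48;2;8;3;18m🬝[38;2;6;2;14m[48;2;49;11;86m🬝[38;2;5;2;13m[48;2;252;212;34m🬎[38;2;14;4;27m[48;2;254;249;49m🬎[38;2;8;2;17m[48;2;251;221;41m🬂[38;2;81;20;59m[48;2;244;199;47m🬡[38;2;253;230;41m[48;2;10;3;21m🬎[38;2;254;249;49m[48;2;30;7;35m🬂[38;2;254;243;47m[48;2;36;9;27m🬀[38;2;27;6;49m[48;2;5;2;12m🬀[0m
[38;2;253;240;45m[48;2;49;12;55m🬍[38;2;253;241;46m[48;2;40;10;39m🬆[38;2;254;248;49m[48;2;9;3;20m🬂[38;2;199;51;80m[48;2;9;3;19m🬀[38;2;15;4;28m[48;2;4;2;11m🬀[38;2;6;2;13m[48;2;4;2;10m🬀[38;2;4;2;11m[48;2;4;2;10m🬀[38;2;4;2;10m[48;2;4;2;10m [38;2;4;2;10m[48;2;4;2;10m [38;2;4;2;10m[48;2;4;2;10m [0m
[38;2;4;2;11m[48;2;4;2;10m🬂[38;2;4;2;10m[48;2;4;2;10m [38;2;4;2;10m[48;2;4;2;10m [38;2;4;2;10m[48;2;4;2;10m [38;2;4;2;10m[48;2;4;2;10m [38;2;4;2;10m[48;2;4;2;10m [38;2;4;2;10m[48;2;4;2;10m [38;2;4;2;10m[48;2;4;2;10m [38;2;4;2;10m[48;2;4;2;10m [38;2;4;2;10m[48;2;4;2;10m [0m
</frame>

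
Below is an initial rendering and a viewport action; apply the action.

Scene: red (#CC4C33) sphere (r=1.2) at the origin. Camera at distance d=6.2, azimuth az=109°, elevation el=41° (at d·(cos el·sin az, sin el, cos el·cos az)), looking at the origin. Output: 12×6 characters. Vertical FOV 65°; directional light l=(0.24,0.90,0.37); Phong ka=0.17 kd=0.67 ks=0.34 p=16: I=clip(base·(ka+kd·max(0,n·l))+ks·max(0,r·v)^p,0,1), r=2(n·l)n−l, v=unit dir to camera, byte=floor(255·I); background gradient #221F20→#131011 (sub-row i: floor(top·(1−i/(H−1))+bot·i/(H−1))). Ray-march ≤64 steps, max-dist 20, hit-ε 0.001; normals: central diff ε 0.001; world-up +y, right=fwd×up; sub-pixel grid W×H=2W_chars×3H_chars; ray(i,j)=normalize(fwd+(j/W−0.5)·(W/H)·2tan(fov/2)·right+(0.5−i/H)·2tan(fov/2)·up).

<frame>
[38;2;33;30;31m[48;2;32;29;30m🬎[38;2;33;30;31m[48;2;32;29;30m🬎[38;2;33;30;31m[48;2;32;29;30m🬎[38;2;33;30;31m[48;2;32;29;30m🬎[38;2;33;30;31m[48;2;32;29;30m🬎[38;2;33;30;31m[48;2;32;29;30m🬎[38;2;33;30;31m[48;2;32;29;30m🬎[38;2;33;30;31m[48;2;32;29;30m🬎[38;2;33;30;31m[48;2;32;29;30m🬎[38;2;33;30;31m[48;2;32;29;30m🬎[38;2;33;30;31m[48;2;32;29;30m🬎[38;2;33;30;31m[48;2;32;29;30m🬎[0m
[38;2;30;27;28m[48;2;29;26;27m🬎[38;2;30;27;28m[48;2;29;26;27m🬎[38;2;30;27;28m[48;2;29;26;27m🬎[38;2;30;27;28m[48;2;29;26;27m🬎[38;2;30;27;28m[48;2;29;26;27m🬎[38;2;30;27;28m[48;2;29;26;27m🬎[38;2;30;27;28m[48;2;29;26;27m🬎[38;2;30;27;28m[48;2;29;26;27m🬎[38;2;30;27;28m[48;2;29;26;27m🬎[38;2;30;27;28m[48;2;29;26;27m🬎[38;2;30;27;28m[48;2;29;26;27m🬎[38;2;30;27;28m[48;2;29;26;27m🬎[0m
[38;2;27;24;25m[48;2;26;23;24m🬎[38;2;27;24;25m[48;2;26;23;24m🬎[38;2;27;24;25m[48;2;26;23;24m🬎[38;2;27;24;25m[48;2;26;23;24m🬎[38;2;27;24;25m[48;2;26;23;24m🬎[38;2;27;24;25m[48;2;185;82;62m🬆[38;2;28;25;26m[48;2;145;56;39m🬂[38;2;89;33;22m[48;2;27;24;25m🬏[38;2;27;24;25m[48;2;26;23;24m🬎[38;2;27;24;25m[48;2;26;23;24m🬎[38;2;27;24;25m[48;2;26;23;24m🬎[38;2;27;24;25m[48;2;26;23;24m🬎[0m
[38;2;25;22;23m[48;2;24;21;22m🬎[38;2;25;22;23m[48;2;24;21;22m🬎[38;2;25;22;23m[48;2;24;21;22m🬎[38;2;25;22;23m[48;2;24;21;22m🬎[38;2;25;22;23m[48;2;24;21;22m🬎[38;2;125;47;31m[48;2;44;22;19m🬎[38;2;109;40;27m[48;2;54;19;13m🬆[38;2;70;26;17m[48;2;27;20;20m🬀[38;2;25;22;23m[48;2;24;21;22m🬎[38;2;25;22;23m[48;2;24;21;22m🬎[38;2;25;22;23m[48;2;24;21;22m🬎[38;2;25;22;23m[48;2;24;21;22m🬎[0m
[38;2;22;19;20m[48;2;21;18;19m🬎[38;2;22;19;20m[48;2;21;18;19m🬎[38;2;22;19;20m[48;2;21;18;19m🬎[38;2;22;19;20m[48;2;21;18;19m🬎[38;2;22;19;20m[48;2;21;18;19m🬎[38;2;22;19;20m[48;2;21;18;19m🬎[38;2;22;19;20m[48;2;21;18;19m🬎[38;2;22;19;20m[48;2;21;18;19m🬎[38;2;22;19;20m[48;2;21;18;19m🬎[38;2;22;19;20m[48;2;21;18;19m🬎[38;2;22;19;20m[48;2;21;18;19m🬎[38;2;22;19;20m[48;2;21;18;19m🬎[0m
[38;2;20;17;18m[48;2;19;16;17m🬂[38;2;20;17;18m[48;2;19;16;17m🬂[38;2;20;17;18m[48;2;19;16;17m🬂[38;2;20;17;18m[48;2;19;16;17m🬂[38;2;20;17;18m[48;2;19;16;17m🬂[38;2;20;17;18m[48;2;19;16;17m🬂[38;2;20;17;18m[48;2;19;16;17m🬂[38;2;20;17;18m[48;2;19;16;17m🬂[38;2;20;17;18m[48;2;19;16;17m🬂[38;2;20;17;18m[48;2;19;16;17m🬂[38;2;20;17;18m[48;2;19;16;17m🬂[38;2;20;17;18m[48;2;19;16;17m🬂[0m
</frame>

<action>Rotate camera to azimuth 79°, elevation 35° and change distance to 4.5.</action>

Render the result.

<frame>
[38;2;33;30;31m[48;2;32;29;30m🬎[38;2;33;30;31m[48;2;32;29;30m🬎[38;2;33;30;31m[48;2;32;29;30m🬎[38;2;33;30;31m[48;2;32;29;30m🬎[38;2;33;30;31m[48;2;32;29;30m🬎[38;2;33;30;31m[48;2;32;29;30m🬎[38;2;33;30;31m[48;2;32;29;30m🬎[38;2;33;30;31m[48;2;32;29;30m🬎[38;2;33;30;31m[48;2;32;29;30m🬎[38;2;33;30;31m[48;2;32;29;30m🬎[38;2;33;30;31m[48;2;32;29;30m🬎[38;2;33;30;31m[48;2;32;29;30m🬎[0m
[38;2;30;27;28m[48;2;29;26;27m🬎[38;2;30;27;28m[48;2;29;26;27m🬎[38;2;30;27;28m[48;2;29;26;27m🬎[38;2;30;27;28m[48;2;29;26;27m🬎[38;2;30;27;28m[48;2;29;26;27m🬎[38;2;30;27;28m[48;2;29;26;27m🬎[38;2;30;27;28m[48;2;29;26;27m🬎[38;2;30;27;28m[48;2;29;26;27m🬎[38;2;30;27;28m[48;2;29;26;27m🬎[38;2;30;27;28m[48;2;29;26;27m🬎[38;2;30;27;28m[48;2;29;26;27m🬎[38;2;30;27;28m[48;2;29;26;27m🬎[0m
[38;2;27;24;25m[48;2;26;23;24m🬎[38;2;27;24;25m[48;2;26;23;24m🬎[38;2;27;24;25m[48;2;26;23;24m🬎[38;2;27;24;25m[48;2;26;23;24m🬎[38;2;158;58;39m[48;2;27;24;25m🬦[38;2;172;67;47m[48;2;229;129;110m🬝[38;2;180;81;61m[48;2;151;56;37m🬓[38;2;28;25;26m[48;2;117;43;29m🬁[38;2;27;24;25m[48;2;26;23;24m🬎[38;2;27;24;25m[48;2;26;23;24m🬎[38;2;27;24;25m[48;2;26;23;24m🬎[38;2;27;24;25m[48;2;26;23;24m🬎[0m
[38;2;25;22;23m[48;2;24;21;22m🬎[38;2;25;22;23m[48;2;24;21;22m🬎[38;2;25;22;23m[48;2;24;21;22m🬎[38;2;25;22;23m[48;2;24;21;22m🬎[38;2;119;44;29m[48;2;25;22;23m▐[38;2;142;53;36m[48;2;112;41;28m🬆[38;2;130;48;32m[48;2;99;36;24m🬆[38;2;98;36;24m[48;2;57;20;14m🬆[38;2;25;22;23m[48;2;24;21;22m🬎[38;2;25;22;23m[48;2;24;21;22m🬎[38;2;25;22;23m[48;2;24;21;22m🬎[38;2;25;22;23m[48;2;24;21;22m🬎[0m
[38;2;22;19;20m[48;2;21;18;19m🬎[38;2;22;19;20m[48;2;21;18;19m🬎[38;2;22;19;20m[48;2;21;18;19m🬎[38;2;22;19;20m[48;2;21;18;19m🬎[38;2;22;19;20m[48;2;21;18;19m🬎[38;2;68;25;17m[48;2;21;18;19m🬂[38;2;60;22;14m[48;2;21;18;19m🬂[38;2;34;12;8m[48;2;21;18;19m🬀[38;2;22;19;20m[48;2;21;18;19m🬎[38;2;22;19;20m[48;2;21;18;19m🬎[38;2;22;19;20m[48;2;21;18;19m🬎[38;2;22;19;20m[48;2;21;18;19m🬎[0m
[38;2;20;17;18m[48;2;19;16;17m🬂[38;2;20;17;18m[48;2;19;16;17m🬂[38;2;20;17;18m[48;2;19;16;17m🬂[38;2;20;17;18m[48;2;19;16;17m🬂[38;2;20;17;18m[48;2;19;16;17m🬂[38;2;20;17;18m[48;2;19;16;17m🬂[38;2;20;17;18m[48;2;19;16;17m🬂[38;2;20;17;18m[48;2;19;16;17m🬂[38;2;20;17;18m[48;2;19;16;17m🬂[38;2;20;17;18m[48;2;19;16;17m🬂[38;2;20;17;18m[48;2;19;16;17m🬂[38;2;20;17;18m[48;2;19;16;17m🬂[0m
</frame>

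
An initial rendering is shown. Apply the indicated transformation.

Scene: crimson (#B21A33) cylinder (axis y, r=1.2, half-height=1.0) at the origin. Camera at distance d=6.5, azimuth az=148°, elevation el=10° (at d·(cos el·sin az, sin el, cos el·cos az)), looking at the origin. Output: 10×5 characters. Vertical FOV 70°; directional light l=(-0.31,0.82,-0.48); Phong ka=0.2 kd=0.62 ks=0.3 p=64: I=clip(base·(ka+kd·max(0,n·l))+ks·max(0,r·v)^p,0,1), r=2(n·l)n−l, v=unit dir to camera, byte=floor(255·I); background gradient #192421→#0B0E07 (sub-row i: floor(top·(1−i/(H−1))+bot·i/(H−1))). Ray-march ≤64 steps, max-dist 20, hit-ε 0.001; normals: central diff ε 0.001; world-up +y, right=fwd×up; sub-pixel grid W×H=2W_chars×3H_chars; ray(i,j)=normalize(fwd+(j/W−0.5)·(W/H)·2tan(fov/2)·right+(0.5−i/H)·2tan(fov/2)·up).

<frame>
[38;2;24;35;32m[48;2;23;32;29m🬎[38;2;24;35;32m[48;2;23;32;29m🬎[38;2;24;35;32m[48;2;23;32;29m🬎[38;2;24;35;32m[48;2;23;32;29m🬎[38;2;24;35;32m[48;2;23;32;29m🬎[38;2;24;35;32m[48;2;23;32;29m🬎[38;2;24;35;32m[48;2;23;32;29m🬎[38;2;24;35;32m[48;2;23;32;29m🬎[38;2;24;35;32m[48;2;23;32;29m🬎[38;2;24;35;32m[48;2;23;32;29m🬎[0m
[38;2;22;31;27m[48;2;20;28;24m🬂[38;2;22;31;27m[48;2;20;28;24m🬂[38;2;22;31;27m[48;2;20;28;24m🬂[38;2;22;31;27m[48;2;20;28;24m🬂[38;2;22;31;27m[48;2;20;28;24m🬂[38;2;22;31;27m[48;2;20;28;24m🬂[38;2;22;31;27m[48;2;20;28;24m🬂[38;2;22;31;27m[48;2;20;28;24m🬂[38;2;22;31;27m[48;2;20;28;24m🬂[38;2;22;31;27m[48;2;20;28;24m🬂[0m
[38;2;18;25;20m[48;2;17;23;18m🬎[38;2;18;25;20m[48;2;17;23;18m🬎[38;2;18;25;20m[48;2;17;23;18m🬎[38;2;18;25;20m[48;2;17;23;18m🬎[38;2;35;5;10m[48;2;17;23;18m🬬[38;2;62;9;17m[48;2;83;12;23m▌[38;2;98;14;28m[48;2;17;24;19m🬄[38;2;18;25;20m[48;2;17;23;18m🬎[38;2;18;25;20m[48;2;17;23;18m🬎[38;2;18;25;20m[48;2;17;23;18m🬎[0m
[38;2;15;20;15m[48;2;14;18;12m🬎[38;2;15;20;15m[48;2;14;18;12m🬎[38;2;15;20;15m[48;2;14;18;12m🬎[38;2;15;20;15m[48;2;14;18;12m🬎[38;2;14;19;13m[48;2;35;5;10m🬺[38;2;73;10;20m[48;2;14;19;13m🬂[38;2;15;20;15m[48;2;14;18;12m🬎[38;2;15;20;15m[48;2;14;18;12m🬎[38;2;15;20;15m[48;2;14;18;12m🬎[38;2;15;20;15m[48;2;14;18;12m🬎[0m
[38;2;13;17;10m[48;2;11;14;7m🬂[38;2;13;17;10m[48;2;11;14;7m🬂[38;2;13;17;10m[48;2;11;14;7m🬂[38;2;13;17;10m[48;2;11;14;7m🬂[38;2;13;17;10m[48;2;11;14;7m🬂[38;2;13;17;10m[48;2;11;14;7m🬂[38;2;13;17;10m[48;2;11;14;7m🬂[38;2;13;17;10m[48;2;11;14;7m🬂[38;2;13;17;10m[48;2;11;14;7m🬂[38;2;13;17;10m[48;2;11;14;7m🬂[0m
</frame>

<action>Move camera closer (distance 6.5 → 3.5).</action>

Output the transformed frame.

<frame>
[38;2;24;35;32m[48;2;23;32;29m🬎[38;2;24;35;32m[48;2;23;32;29m🬎[38;2;24;35;32m[48;2;23;32;29m🬎[38;2;24;35;32m[48;2;23;32;29m🬎[38;2;24;35;32m[48;2;23;32;29m🬎[38;2;24;35;32m[48;2;23;32;29m🬎[38;2;24;35;32m[48;2;23;32;29m🬎[38;2;24;35;32m[48;2;23;32;29m🬎[38;2;24;35;32m[48;2;23;32;29m🬎[38;2;24;35;32m[48;2;23;32;29m🬎[0m
[38;2;22;31;27m[48;2;20;28;24m🬂[38;2;22;31;27m[48;2;20;28;24m🬂[38;2;22;31;27m[48;2;20;28;24m🬂[38;2;21;30;26m[48;2;35;5;10m🬆[38;2;22;31;27m[48;2;46;6;12m🬂[38;2;22;31;27m[48;2;66;9;18m🬂[38;2;22;31;27m[48;2;84;12;24m🬂[38;2;98;14;28m[48;2;21;29;25m🬏[38;2;22;31;27m[48;2;20;28;24m🬂[38;2;22;31;27m[48;2;20;28;24m🬂[0m
[38;2;18;25;20m[48;2;17;23;18m🬎[38;2;18;25;20m[48;2;17;23;18m🬎[38;2;18;25;20m[48;2;17;23;18m🬎[38;2;35;5;10m[48;2;17;24;19m🬨[38;2;51;7;14m[48;2;39;5;11m▐[38;2;62;9;17m[48;2;71;10;20m▌[38;2;81;11;23m[48;2;90;13;25m▌[38;2;98;14;28m[48;2;17;24;19m🬀[38;2;18;25;20m[48;2;17;23;18m🬎[38;2;18;25;20m[48;2;17;23;18m🬎[0m
[38;2;15;20;15m[48;2;14;18;12m🬎[38;2;15;20;15m[48;2;14;18;12m🬎[38;2;15;20;15m[48;2;14;18;12m🬎[38;2;15;19;14m[48;2;35;5;10m▌[38;2;51;7;14m[48;2;37;5;10m▐[38;2;62;9;17m[48;2;72;10;20m▌[38;2;82;11;23m[48;2;91;13;26m▌[38;2;15;20;15m[48;2;14;18;12m🬎[38;2;15;20;15m[48;2;14;18;12m🬎[38;2;15;20;15m[48;2;14;18;12m🬎[0m
[38;2;13;17;10m[48;2;11;14;7m🬂[38;2;13;17;10m[48;2;11;14;7m🬂[38;2;13;17;10m[48;2;11;14;7m🬂[38;2;13;17;10m[48;2;11;14;7m🬂[38;2;43;6;12m[48;2;11;14;7m🬂[38;2;67;9;18m[48;2;11;14;7m🬂[38;2;83;12;23m[48;2;11;15;8m🬀[38;2;13;17;10m[48;2;11;14;7m🬂[38;2;13;17;10m[48;2;11;14;7m🬂[38;2;13;17;10m[48;2;11;14;7m🬂[0m
</frame>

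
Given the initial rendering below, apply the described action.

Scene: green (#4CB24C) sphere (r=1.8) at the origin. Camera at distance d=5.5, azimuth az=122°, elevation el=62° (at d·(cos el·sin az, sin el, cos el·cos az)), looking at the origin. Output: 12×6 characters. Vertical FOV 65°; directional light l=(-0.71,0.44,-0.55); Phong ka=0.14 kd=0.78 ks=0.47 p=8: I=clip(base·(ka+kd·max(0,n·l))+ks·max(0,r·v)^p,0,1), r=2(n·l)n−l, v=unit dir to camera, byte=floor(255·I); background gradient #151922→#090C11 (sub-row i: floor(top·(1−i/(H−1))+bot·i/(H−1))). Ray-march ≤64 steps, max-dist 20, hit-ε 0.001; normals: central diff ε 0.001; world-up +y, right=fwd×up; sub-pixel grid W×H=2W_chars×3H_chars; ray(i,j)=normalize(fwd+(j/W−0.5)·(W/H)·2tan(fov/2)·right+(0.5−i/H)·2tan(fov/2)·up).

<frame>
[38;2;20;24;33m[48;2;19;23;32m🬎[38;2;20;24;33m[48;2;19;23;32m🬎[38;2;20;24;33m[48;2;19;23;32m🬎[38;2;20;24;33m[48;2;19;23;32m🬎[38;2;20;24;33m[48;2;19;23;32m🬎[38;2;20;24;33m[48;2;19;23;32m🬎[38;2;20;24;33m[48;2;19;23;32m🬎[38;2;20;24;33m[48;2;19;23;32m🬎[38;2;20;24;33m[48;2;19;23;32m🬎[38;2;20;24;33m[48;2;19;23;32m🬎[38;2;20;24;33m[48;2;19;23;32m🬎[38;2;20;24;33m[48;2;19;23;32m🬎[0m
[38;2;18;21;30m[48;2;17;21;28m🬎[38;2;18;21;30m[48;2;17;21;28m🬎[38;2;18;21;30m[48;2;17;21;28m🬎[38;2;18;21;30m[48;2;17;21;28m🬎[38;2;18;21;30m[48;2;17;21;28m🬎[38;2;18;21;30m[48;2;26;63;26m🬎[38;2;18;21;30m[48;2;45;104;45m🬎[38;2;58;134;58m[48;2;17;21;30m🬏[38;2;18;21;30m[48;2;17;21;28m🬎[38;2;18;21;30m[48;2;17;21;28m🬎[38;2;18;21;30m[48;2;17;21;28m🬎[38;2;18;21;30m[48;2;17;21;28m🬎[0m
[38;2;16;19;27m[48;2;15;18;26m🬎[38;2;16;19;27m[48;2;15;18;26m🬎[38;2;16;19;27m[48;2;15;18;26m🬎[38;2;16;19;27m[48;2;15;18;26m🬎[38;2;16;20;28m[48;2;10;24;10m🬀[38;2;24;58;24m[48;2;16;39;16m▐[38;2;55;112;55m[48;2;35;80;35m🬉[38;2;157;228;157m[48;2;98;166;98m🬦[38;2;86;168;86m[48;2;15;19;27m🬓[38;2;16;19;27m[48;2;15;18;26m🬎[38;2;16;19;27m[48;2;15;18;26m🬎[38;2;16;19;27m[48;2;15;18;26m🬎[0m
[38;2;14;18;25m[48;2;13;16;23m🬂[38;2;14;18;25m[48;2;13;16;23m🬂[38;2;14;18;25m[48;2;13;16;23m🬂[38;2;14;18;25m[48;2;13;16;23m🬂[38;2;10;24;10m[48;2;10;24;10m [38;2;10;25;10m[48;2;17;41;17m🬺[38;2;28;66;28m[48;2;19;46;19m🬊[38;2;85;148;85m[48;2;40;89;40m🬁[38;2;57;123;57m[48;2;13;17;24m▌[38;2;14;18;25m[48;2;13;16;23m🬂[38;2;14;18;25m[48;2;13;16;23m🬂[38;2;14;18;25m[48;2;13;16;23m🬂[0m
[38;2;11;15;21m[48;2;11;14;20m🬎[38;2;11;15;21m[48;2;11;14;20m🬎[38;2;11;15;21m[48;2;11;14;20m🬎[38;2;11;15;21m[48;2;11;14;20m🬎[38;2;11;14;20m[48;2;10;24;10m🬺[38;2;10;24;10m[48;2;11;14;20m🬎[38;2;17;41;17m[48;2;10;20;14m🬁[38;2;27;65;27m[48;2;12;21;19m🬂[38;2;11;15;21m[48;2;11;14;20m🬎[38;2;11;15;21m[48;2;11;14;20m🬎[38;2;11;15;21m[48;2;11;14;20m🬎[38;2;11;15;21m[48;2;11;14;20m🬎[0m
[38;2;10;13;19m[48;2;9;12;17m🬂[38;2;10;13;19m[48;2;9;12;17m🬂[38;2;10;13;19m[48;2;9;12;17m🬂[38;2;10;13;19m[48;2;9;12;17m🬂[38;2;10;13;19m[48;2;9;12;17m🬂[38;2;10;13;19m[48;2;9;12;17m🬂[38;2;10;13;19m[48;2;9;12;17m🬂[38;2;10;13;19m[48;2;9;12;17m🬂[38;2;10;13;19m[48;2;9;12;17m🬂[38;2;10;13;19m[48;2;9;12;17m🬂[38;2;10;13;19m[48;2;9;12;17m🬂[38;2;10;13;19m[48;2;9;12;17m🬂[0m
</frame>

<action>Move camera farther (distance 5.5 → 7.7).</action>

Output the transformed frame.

<frame>
[38;2;20;24;33m[48;2;19;23;32m🬎[38;2;20;24;33m[48;2;19;23;32m🬎[38;2;20;24;33m[48;2;19;23;32m🬎[38;2;20;24;33m[48;2;19;23;32m🬎[38;2;20;24;33m[48;2;19;23;32m🬎[38;2;20;24;33m[48;2;19;23;32m🬎[38;2;20;24;33m[48;2;19;23;32m🬎[38;2;20;24;33m[48;2;19;23;32m🬎[38;2;20;24;33m[48;2;19;23;32m🬎[38;2;20;24;33m[48;2;19;23;32m🬎[38;2;20;24;33m[48;2;19;23;32m🬎[38;2;20;24;33m[48;2;19;23;32m🬎[0m
[38;2;18;21;30m[48;2;17;21;28m🬎[38;2;18;21;30m[48;2;17;21;28m🬎[38;2;18;21;30m[48;2;17;21;28m🬎[38;2;18;21;30m[48;2;17;21;28m🬎[38;2;18;21;30m[48;2;17;21;28m🬎[38;2;18;21;30m[48;2;17;21;28m🬎[38;2;18;21;30m[48;2;17;21;28m🬎[38;2;18;21;30m[48;2;17;21;28m🬎[38;2;18;21;30m[48;2;17;21;28m🬎[38;2;18;21;30m[48;2;17;21;28m🬎[38;2;18;21;30m[48;2;17;21;28m🬎[38;2;18;21;30m[48;2;17;21;28m🬎[0m
[38;2;16;19;27m[48;2;15;18;26m🬎[38;2;16;19;27m[48;2;15;18;26m🬎[38;2;16;19;27m[48;2;15;18;26m🬎[38;2;16;19;27m[48;2;15;18;26m🬎[38;2;15;19;27m[48;2;10;24;10m🬝[38;2;25;61;25m[48;2;13;28;16m🬉[38;2;67;132;67m[48;2;36;85;36m▐[38;2;29;53;37m[48;2;133;210;133m🬨[38;2;16;19;27m[48;2;15;18;26m🬎[38;2;16;19;27m[48;2;15;18;26m🬎[38;2;16;19;27m[48;2;15;18;26m🬎[38;2;16;19;27m[48;2;15;18;26m🬎[0m
[38;2;14;18;25m[48;2;13;16;23m🬂[38;2;14;18;25m[48;2;13;16;23m🬂[38;2;14;18;25m[48;2;13;16;23m🬂[38;2;14;18;25m[48;2;13;16;23m🬂[38;2;13;16;23m[48;2;10;24;10m🬲[38;2;10;24;10m[48;2;12;30;12m🬺[38;2;31;71;31m[48;2;15;38;15m🬊[38;2;59;126;59m[48;2;22;44;27m🬎[38;2;14;18;25m[48;2;13;16;23m🬂[38;2;14;18;25m[48;2;13;16;23m🬂[38;2;14;18;25m[48;2;13;16;23m🬂[38;2;14;18;25m[48;2;13;16;23m🬂[0m
[38;2;11;15;21m[48;2;11;14;20m🬎[38;2;11;15;21m[48;2;11;14;20m🬎[38;2;11;15;21m[48;2;11;14;20m🬎[38;2;11;15;21m[48;2;11;14;20m🬎[38;2;11;15;21m[48;2;11;14;20m🬎[38;2;11;14;20m[48;2;10;24;10m🬺[38;2;10;24;10m[48;2;11;14;20m🬂[38;2;11;15;21m[48;2;11;14;20m🬎[38;2;11;15;21m[48;2;11;14;20m🬎[38;2;11;15;21m[48;2;11;14;20m🬎[38;2;11;15;21m[48;2;11;14;20m🬎[38;2;11;15;21m[48;2;11;14;20m🬎[0m
[38;2;10;13;19m[48;2;9;12;17m🬂[38;2;10;13;19m[48;2;9;12;17m🬂[38;2;10;13;19m[48;2;9;12;17m🬂[38;2;10;13;19m[48;2;9;12;17m🬂[38;2;10;13;19m[48;2;9;12;17m🬂[38;2;10;13;19m[48;2;9;12;17m🬂[38;2;10;13;19m[48;2;9;12;17m🬂[38;2;10;13;19m[48;2;9;12;17m🬂[38;2;10;13;19m[48;2;9;12;17m🬂[38;2;10;13;19m[48;2;9;12;17m🬂[38;2;10;13;19m[48;2;9;12;17m🬂[38;2;10;13;19m[48;2;9;12;17m🬂[0m
</frame>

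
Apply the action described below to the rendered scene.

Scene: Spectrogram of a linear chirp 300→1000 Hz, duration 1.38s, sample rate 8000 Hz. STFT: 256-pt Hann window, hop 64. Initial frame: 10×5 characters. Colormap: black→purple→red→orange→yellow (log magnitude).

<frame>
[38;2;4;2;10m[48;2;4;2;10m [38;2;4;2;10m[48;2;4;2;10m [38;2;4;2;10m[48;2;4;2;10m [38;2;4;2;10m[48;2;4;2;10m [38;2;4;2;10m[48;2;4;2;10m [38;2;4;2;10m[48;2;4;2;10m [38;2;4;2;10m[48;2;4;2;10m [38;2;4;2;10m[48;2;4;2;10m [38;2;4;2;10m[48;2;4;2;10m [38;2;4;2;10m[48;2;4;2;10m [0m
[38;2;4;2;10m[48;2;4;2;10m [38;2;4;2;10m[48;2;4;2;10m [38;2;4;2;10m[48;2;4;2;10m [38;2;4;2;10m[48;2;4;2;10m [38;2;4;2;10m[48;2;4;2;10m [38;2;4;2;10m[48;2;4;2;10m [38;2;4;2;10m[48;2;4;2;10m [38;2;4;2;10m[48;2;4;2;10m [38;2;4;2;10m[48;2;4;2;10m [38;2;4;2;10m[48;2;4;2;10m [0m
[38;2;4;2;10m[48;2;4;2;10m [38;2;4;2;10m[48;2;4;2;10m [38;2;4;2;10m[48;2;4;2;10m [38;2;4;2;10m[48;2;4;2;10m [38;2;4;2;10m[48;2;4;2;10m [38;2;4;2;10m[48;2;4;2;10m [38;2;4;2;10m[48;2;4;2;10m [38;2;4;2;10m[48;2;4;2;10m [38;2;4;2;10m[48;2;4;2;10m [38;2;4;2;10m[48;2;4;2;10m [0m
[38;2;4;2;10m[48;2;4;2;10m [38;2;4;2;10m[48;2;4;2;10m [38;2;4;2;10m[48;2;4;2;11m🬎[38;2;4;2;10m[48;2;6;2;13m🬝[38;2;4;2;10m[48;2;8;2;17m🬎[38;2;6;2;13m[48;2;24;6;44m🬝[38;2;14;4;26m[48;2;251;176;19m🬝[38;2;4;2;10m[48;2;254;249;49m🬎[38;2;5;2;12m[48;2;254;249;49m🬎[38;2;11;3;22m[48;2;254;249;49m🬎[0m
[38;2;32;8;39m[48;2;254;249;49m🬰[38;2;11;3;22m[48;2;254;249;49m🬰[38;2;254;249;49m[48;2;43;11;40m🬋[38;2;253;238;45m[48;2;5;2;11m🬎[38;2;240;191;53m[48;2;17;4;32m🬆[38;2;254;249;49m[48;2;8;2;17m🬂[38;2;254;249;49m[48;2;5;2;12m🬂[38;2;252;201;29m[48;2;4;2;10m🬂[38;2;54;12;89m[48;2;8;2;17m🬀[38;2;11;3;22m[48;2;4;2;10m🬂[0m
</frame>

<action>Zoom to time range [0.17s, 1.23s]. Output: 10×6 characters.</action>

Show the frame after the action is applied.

<frame>
[38;2;4;2;10m[48;2;4;2;10m [38;2;4;2;10m[48;2;4;2;10m [38;2;4;2;10m[48;2;4;2;10m [38;2;4;2;10m[48;2;4;2;10m [38;2;4;2;10m[48;2;4;2;10m [38;2;4;2;10m[48;2;4;2;10m [38;2;4;2;10m[48;2;4;2;10m [38;2;4;2;10m[48;2;4;2;10m [38;2;4;2;10m[48;2;4;2;10m [38;2;4;2;10m[48;2;4;2;10m [0m
[38;2;4;2;10m[48;2;4;2;10m [38;2;4;2;10m[48;2;4;2;10m [38;2;4;2;10m[48;2;4;2;10m [38;2;4;2;10m[48;2;4;2;10m [38;2;4;2;10m[48;2;4;2;10m [38;2;4;2;10m[48;2;4;2;10m [38;2;4;2;10m[48;2;4;2;10m [38;2;4;2;10m[48;2;4;2;10m [38;2;4;2;10m[48;2;4;2;10m [38;2;4;2;10m[48;2;4;2;10m [0m
[38;2;4;2;10m[48;2;4;2;10m [38;2;4;2;10m[48;2;4;2;10m [38;2;4;2;10m[48;2;4;2;10m [38;2;4;2;10m[48;2;4;2;10m [38;2;4;2;10m[48;2;4;2;10m [38;2;4;2;10m[48;2;4;2;10m [38;2;4;2;10m[48;2;4;2;10m [38;2;4;2;10m[48;2;4;2;10m [38;2;4;2;10m[48;2;4;2;10m [38;2;4;2;10m[48;2;4;2;10m [0m
[38;2;4;2;10m[48;2;4;2;10m [38;2;4;2;10m[48;2;4;2;10m [38;2;4;2;10m[48;2;4;2;10m [38;2;4;2;10m[48;2;4;2;10m [38;2;4;2;10m[48;2;4;2;10m [38;2;4;2;10m[48;2;4;2;10m [38;2;4;2;10m[48;2;4;2;10m [38;2;4;2;10m[48;2;4;2;10m [38;2;4;2;10m[48;2;4;2;10m [38;2;4;2;10m[48;2;4;2;10m [0m
[38;2;4;2;10m[48;2;5;2;11m🬎[38;2;4;2;10m[48;2;6;2;14m🬎[38;2;4;2;10m[48;2;11;3;22m🬎[38;2;4;2;10m[48;2;19;5;36m🬎[38;2;14;4;26m[48;2;250;156;11m🬝[38;2;5;2;12m[48;2;254;244;47m🬎[38;2;6;2;13m[48;2;254;249;49m🬎[38;2;11;3;23m[48;2;254;249;49m🬎[38;2;19;5;36m[48;2;239;190;54m🬆[38;2;5;2;12m[48;2;253;237;44m🬂[0m
[38;2;253;230;41m[48;2;58;15;38m🬍[38;2;253;230;41m[48;2;5;2;12m🬎[38;2;254;249;49m[48;2;32;8;41m🬂[38;2;254;249;49m[48;2;11;3;22m🬂[38;2;254;249;49m[48;2;6;2;13m🬂[38;2;253;234;43m[48;2;4;2;11m🬂[38;2;222;96;49m[48;2;14;4;26m🬀[38;2;24;6;44m[48;2;6;2;13m🬀[38;2;8;3;18m[48;2;4;2;10m🬂[38;2;6;2;14m[48;2;4;2;10m🬂[0m
</frame>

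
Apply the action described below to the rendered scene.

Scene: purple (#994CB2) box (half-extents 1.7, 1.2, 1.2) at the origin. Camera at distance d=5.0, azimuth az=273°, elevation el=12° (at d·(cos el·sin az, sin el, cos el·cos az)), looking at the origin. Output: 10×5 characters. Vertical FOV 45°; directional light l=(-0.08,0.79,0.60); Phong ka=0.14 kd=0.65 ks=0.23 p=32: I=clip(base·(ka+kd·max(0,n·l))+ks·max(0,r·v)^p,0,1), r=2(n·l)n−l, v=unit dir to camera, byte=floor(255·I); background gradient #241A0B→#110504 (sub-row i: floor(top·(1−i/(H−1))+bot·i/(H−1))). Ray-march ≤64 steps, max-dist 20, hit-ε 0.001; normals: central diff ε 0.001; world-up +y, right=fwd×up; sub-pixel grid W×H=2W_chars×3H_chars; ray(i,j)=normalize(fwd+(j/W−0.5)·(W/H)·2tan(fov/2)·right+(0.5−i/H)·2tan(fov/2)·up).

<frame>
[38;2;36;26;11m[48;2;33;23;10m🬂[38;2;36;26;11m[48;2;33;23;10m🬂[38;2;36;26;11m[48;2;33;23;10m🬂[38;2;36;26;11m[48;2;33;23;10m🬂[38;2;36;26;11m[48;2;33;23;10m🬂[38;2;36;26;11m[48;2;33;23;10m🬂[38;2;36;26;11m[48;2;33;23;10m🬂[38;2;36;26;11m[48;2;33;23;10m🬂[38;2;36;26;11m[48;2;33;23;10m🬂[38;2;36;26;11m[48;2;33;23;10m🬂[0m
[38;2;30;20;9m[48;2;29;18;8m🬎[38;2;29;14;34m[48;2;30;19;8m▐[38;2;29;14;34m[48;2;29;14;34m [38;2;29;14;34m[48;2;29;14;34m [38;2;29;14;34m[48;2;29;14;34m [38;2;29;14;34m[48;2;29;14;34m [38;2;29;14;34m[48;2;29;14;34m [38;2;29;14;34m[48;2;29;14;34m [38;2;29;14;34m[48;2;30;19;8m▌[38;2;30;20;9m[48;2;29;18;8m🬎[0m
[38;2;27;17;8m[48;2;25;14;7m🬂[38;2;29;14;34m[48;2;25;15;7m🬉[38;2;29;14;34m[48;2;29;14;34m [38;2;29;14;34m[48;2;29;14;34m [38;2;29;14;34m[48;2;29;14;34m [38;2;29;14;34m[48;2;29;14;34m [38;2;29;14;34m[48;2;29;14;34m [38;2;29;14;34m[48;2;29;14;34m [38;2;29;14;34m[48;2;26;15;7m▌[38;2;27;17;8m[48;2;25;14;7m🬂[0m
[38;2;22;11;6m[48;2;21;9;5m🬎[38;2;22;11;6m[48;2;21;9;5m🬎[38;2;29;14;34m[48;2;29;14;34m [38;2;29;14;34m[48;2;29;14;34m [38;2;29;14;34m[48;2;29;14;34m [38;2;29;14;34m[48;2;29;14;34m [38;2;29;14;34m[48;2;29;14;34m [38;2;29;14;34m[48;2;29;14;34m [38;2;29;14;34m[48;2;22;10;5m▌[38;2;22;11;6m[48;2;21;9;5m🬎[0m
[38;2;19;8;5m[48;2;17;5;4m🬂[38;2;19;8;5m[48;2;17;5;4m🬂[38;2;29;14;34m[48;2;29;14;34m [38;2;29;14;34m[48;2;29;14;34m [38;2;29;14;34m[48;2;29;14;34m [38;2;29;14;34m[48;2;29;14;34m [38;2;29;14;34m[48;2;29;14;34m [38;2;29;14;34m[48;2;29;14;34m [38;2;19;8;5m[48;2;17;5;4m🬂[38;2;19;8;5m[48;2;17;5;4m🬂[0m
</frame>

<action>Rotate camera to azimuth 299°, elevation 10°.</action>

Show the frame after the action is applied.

<frame>
[38;2;36;26;11m[48;2;33;23;10m🬂[38;2;36;26;11m[48;2;33;23;10m🬂[38;2;36;26;11m[48;2;33;23;10m🬂[38;2;36;26;11m[48;2;33;23;10m🬂[38;2;36;26;11m[48;2;33;23;10m🬂[38;2;36;26;11m[48;2;33;23;10m🬂[38;2;36;26;11m[48;2;33;23;10m🬂[38;2;36;26;11m[48;2;33;23;10m🬂[38;2;36;26;11m[48;2;33;23;10m🬂[38;2;36;26;11m[48;2;33;23;10m🬂[0m
[38;2;30;20;9m[48;2;29;18;8m🬎[38;2;29;14;34m[48;2;29;14;34m [38;2;29;14;34m[48;2;29;14;34m [38;2;29;14;34m[48;2;29;14;34m [38;2;29;14;34m[48;2;29;14;34m [38;2;29;14;34m[48;2;29;14;34m [38;2;81;40;94m[48;2;81;40;94m [38;2;81;40;94m[48;2;81;40;94m [38;2;30;20;9m[48;2;29;18;8m🬎[38;2;30;20;9m[48;2;29;18;8m🬎[0m
[38;2;27;17;8m[48;2;25;14;7m🬂[38;2;29;14;34m[48;2;29;14;34m [38;2;29;14;34m[48;2;29;14;34m [38;2;29;14;34m[48;2;29;14;34m [38;2;29;14;34m[48;2;29;14;34m [38;2;29;14;34m[48;2;29;14;34m [38;2;81;40;94m[48;2;81;40;94m [38;2;81;40;94m[48;2;81;40;94m [38;2;27;17;8m[48;2;25;14;7m🬂[38;2;27;17;8m[48;2;25;14;7m🬂[0m
[38;2;22;11;6m[48;2;21;9;5m🬎[38;2;29;14;34m[48;2;29;14;34m [38;2;29;14;34m[48;2;29;14;34m [38;2;29;14;34m[48;2;29;14;34m [38;2;29;14;34m[48;2;29;14;34m [38;2;29;14;34m[48;2;29;14;34m [38;2;81;40;94m[48;2;81;40;94m [38;2;81;40;94m[48;2;81;40;94m [38;2;22;11;6m[48;2;21;9;5m🬎[38;2;22;11;6m[48;2;21;9;5m🬎[0m
[38;2;19;8;5m[48;2;17;5;4m🬂[38;2;29;14;34m[48;2;17;6;4m🬉[38;2;29;14;34m[48;2;17;5;4m🬬[38;2;29;14;34m[48;2;29;14;34m [38;2;29;14;34m[48;2;29;14;34m [38;2;29;14;34m[48;2;29;14;34m [38;2;81;40;94m[48;2;17;5;4m🬝[38;2;81;40;94m[48;2;17;6;4m🬀[38;2;19;8;5m[48;2;17;5;4m🬂[38;2;19;8;5m[48;2;17;5;4m🬂[0m
</frame>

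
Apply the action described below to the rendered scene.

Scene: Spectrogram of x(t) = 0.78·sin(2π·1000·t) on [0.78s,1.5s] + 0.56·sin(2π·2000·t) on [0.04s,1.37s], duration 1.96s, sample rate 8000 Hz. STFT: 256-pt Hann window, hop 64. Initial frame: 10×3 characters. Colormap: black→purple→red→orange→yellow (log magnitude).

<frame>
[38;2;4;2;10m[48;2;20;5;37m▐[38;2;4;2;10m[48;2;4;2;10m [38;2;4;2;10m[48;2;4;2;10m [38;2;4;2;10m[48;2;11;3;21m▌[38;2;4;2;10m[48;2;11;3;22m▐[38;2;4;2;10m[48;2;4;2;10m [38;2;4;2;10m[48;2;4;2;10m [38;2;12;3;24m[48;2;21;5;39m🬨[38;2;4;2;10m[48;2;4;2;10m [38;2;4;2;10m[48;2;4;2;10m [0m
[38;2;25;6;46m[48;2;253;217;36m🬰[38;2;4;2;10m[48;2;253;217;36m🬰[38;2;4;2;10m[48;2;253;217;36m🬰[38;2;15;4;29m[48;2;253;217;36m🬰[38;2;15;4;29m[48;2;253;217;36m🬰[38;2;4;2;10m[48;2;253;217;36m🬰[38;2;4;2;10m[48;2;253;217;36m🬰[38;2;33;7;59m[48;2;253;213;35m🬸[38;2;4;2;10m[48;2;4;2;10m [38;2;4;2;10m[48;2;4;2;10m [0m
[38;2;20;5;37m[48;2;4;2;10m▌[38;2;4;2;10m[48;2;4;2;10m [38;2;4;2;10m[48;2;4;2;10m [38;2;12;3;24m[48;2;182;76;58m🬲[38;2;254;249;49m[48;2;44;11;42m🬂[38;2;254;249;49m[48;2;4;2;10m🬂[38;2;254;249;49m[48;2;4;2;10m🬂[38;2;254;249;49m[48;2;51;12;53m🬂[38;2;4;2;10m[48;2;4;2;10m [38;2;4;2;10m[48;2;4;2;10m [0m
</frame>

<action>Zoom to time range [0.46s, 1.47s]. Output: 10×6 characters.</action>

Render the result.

<frame>
[38;2;4;2;10m[48;2;4;2;10m [38;2;4;2;10m[48;2;4;2;10m [38;2;4;2;10m[48;2;4;2;10m [38;2;4;2;10m[48;2;11;3;22m▐[38;2;4;2;10m[48;2;4;2;10m [38;2;4;2;10m[48;2;4;2;10m [38;2;4;2;10m[48;2;4;2;10m [38;2;4;2;10m[48;2;4;2;10m [38;2;4;2;10m[48;2;4;2;10m [38;2;4;2;10m[48;2;16;4;30m▐[0m
[38;2;4;2;10m[48;2;4;2;10m [38;2;4;2;10m[48;2;4;2;10m [38;2;4;2;10m[48;2;4;2;10m [38;2;4;2;10m[48;2;12;3;24m▐[38;2;4;2;10m[48;2;4;2;10m [38;2;4;2;10m[48;2;4;2;10m [38;2;4;2;10m[48;2;4;2;10m [38;2;4;2;10m[48;2;4;2;10m [38;2;4;2;10m[48;2;4;2;10m [38;2;4;2;10m[48;2;20;5;38m▐[0m
[38;2;4;2;10m[48;2;253;217;36m🬎[38;2;4;2;10m[48;2;253;217;36m🬎[38;2;4;2;10m[48;2;253;217;36m🬎[38;2;10;3;19m[48;2;253;217;36m🬎[38;2;4;2;10m[48;2;253;217;36m🬎[38;2;4;2;10m[48;2;253;217;36m🬎[38;2;4;2;10m[48;2;253;217;36m🬎[38;2;4;2;10m[48;2;253;217;36m🬎[38;2;4;2;10m[48;2;253;217;36m🬎[38;2;17;4;33m[48;2;253;217;36m🬬[0m
[38;2;249;151;10m[48;2;4;2;10m🬂[38;2;249;151;10m[48;2;4;2;10m🬂[38;2;249;151;10m[48;2;4;2;10m🬂[38;2;249;151;10m[48;2;20;5;38m🬂[38;2;249;151;10m[48;2;4;2;10m🬂[38;2;249;151;10m[48;2;4;2;10m🬂[38;2;249;151;10m[48;2;4;2;10m🬂[38;2;249;151;10m[48;2;4;2;10m🬂[38;2;249;151;10m[48;2;4;2;10m🬂[38;2;250;158;12m[48;2;17;4;33m🬀[0m
[38;2;4;2;10m[48;2;4;2;10m [38;2;4;2;10m[48;2;4;2;10m [38;2;4;2;10m[48;2;4;2;10m [38;2;78;20;46m[48;2;254;249;49m🬰[38;2;4;2;11m[48;2;254;249;49m🬰[38;2;4;2;11m[48;2;254;249;49m🬰[38;2;4;2;11m[48;2;254;249;49m🬰[38;2;4;2;11m[48;2;254;249;49m🬰[38;2;4;2;11m[48;2;254;249;49m🬰[38;2;12;3;25m[48;2;254;249;49m🬰[0m
[38;2;4;2;10m[48;2;4;2;10m [38;2;4;2;10m[48;2;4;2;10m [38;2;4;2;10m[48;2;4;2;10m [38;2;44;10;76m[48;2;4;2;10m▌[38;2;4;2;10m[48;2;4;2;10m [38;2;4;2;10m[48;2;4;2;10m [38;2;4;2;10m[48;2;4;2;10m [38;2;4;2;10m[48;2;4;2;10m [38;2;4;2;10m[48;2;4;2;10m [38;2;16;4;30m[48;2;4;2;10m▌[0m
</frame>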